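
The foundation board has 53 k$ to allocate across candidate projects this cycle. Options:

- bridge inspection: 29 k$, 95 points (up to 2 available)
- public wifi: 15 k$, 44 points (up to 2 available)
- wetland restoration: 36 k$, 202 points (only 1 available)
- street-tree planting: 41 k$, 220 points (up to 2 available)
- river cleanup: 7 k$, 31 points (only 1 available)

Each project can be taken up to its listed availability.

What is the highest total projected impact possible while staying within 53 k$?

Taking the top-ratio projects first gives wetland restoration + river cleanup for 233 (43 k$).
The 36 k$ tied up in wetland restoration is better spent on street-tree planting — total rises to 251 (48 k$).
The spare 5 k$ is too small for any remaining project, and no exchange beats 251.

251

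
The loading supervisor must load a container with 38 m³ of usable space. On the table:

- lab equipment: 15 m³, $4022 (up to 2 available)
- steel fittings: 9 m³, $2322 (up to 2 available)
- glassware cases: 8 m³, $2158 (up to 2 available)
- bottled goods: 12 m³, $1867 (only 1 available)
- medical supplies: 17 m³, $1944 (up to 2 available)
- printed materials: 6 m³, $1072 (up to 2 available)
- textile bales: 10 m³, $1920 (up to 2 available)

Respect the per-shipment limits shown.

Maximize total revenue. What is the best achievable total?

10202

A density-first pass picks lab equipment + 2×glassware cases + printed materials — 9410 at 37 m³.
Replace glassware cases and printed materials with lab equipment: the trade gains 792 net, giving 10202 at 38 m³.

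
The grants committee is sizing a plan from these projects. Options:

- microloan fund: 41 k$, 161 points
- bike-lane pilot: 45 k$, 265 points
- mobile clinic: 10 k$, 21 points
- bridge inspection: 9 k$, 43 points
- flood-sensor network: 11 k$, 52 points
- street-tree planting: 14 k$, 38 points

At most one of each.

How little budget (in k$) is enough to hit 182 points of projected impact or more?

45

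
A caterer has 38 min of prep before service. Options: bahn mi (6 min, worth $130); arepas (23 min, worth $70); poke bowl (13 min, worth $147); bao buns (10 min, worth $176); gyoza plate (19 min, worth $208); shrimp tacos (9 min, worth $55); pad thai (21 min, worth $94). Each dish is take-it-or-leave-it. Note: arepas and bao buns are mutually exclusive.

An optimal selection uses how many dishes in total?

3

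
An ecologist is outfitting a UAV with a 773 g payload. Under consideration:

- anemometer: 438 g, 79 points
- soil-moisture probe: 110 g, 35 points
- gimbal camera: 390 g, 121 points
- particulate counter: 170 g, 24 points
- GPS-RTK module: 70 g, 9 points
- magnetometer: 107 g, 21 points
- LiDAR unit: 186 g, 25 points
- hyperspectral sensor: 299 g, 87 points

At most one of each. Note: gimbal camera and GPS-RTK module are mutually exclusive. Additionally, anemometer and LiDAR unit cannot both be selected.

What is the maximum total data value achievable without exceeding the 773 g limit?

208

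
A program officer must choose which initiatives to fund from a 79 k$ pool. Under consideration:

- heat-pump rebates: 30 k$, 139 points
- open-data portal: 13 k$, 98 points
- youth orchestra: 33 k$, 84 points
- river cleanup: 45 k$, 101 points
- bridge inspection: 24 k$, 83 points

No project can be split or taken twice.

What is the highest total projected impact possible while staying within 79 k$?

321

Ranking by ratio (projected impact/k$): open-data portal 7.54, heat-pump rebates 4.63, bridge inspection 3.46.
Taking the top-ratio projects first gives heat-pump rebates + open-data portal + bridge inspection for 320 (67 k$).
Replace bridge inspection with youth orchestra: the trade gains 1 net, giving 321 at 76 k$.
That's the maximum — no swap from here does better than 321.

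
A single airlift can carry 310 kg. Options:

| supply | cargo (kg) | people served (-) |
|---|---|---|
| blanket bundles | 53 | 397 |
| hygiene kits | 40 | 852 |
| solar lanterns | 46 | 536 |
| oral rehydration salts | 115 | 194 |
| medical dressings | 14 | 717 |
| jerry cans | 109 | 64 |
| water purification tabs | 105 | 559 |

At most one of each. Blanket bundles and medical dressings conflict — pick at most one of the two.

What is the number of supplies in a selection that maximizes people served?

4

Best achievable people served is 2664.
For example hygiene kits + solar lanterns + medical dressings + water purification tabs achieves it, using 205 kg.
All optima have 4 supplies.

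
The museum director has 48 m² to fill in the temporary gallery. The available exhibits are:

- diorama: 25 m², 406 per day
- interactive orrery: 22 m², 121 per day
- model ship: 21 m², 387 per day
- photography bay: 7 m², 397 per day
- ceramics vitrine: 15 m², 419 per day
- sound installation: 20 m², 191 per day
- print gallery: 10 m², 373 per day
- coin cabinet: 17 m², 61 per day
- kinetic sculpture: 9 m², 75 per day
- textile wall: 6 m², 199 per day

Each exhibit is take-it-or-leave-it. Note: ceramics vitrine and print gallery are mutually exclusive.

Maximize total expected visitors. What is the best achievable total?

1375

By expected visitors per m²: photography bay 56.71, print gallery 37.30, textile wall 33.17, ceramics vitrine 27.93 lead.
Taking diorama + photography bay + print gallery + textile wall: 48 m² used, 1375 in expected visitors.
Next best is model ship + photography bay + print gallery + textile wall at 1356 (44 m²) — short by 19.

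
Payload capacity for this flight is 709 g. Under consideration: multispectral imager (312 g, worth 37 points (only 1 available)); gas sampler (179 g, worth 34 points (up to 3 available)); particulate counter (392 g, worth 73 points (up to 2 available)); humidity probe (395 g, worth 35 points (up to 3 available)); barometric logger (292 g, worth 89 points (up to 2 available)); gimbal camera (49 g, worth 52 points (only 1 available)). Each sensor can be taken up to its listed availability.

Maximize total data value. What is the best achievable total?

230

2×barometric logger + gimbal camera uses 633 of the 709 g and totals 230.
No other feasible combination exceeds 230.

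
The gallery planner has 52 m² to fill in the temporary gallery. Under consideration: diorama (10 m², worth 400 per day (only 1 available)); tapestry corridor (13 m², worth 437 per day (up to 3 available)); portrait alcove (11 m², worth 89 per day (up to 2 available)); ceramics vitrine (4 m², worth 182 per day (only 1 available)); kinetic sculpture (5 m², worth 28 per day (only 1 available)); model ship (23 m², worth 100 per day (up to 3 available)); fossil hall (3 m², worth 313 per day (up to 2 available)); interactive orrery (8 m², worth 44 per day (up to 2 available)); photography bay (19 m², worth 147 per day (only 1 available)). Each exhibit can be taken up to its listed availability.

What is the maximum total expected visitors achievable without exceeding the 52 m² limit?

2119

Ranking by ratio (expected visitors/m²): fossil hall 104.33, ceramics vitrine 45.50, diorama 40.00.
The ratio heuristic lands on diorama + 2×tapestry corridor + ceramics vitrine + kinetic sculpture + 2×fossil hall (2110) but leaves 1 m² idle.
Replace diorama and kinetic sculpture with tapestry corridor: the trade gains 9 net, giving 2119 at 49 m².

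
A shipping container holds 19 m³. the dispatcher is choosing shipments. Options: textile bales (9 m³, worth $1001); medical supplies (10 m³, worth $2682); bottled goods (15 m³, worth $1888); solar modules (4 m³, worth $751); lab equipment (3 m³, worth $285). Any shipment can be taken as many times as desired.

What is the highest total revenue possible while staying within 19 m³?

4184

Density check — medical supplies 268.20, solar modules 187.75, bottled goods 125.87, textile bales 111.22 are the best per m³.
Best packing: medical supplies + 2×solar modules — 18 m³, 4184 total.
No other feasible combination exceeds 4184.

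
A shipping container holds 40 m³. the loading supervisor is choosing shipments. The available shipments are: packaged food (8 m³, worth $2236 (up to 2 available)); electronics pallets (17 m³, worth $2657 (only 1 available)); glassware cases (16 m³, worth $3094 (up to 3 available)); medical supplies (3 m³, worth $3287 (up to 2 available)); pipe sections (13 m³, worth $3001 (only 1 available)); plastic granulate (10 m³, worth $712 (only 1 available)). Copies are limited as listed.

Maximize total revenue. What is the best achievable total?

Greedy by ratio would take 2×packaged food + 2×medical supplies + pipe sections: 35 m³ used, total 14047.
Dropping pipe sections frees 13 m³; slotting in glassware cases (16 m³) lifts the total to 14140 at 38 m³.
No other feasible combination exceeds 14140.

14140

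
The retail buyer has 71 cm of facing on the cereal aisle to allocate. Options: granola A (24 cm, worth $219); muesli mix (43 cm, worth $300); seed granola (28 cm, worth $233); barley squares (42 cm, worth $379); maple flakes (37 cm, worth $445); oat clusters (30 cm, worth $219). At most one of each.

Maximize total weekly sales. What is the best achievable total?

Greedy by ratio would take granola A + maple flakes: 61 cm used, total 664.
Replace granola A with seed granola: the trade gains 14 net, giving 678 at 65 cm.

678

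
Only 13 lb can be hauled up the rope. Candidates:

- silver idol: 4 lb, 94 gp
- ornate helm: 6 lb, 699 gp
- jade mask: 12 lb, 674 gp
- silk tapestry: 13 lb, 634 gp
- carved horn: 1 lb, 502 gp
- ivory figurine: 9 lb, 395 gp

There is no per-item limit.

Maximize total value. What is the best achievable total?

6526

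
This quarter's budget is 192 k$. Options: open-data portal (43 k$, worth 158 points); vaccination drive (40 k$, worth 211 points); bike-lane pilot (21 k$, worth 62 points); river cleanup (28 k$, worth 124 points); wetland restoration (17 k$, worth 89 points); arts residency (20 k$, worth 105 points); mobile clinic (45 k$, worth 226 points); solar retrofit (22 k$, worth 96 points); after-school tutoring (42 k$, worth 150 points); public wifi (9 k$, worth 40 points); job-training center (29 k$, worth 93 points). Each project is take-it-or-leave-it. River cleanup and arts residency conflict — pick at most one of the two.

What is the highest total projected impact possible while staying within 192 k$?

By projected impact per k$: vaccination drive 5.28, arts residency 5.25, wetland restoration 5.24 lead.
Open-data portal + vaccination drive + wetland restoration + arts residency + mobile clinic + solar retrofit uses 187 of the 192 k$ and totals 885.
Next best is vaccination drive + river cleanup + wetland restoration + mobile clinic + solar retrofit + public wifi + job-training center at 879 (190 k$) — short by 6.

885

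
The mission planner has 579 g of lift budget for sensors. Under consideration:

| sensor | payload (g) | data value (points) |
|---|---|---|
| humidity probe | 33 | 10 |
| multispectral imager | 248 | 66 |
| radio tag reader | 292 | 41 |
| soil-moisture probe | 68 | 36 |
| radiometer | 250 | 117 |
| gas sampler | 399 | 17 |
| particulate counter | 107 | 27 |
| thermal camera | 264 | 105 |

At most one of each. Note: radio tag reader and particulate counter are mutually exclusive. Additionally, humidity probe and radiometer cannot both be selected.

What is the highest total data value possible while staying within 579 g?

Ranking by ratio (data value/g): soil-moisture probe 0.53, radiometer 0.47, thermal camera 0.40, humidity probe 0.30.
Best packing: radiometer + thermal camera — 514 g, 222 total.

222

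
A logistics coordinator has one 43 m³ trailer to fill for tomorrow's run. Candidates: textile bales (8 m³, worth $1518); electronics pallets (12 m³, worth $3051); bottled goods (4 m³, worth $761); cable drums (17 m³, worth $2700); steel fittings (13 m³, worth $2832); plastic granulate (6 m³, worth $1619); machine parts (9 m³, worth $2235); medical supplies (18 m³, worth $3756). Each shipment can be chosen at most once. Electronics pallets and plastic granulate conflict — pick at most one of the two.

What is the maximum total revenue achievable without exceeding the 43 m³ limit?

9803

Best packing: electronics pallets + bottled goods + machine parts + medical supplies — 43 m³, 9803 total.
Runner-up electronics pallets + steel fittings + medical supplies tops out at 9639.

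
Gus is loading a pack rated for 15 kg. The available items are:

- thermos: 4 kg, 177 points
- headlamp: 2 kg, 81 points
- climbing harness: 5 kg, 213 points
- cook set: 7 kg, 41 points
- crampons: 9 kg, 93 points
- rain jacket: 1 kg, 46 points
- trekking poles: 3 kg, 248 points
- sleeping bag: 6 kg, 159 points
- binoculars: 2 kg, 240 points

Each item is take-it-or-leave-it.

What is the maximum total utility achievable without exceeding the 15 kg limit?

924

Thermos + climbing harness + rain jacket + trekking poles + binoculars uses 15 of the 15 kg and totals 924.
No other feasible combination exceeds 924.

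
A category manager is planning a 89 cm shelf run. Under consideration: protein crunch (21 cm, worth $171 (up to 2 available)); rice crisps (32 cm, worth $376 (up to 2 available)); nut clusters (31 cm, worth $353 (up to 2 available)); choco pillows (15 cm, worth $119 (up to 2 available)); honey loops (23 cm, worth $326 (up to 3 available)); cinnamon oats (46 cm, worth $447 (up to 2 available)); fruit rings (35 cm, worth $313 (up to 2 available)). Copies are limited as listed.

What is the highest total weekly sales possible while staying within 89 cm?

1097

Ranking by ratio (weekly sales/cm): honey loops 14.17, rice crisps 11.75, nut clusters 11.39.
Best packing: choco pillows + 3×honey loops — 84 cm, 1097 total.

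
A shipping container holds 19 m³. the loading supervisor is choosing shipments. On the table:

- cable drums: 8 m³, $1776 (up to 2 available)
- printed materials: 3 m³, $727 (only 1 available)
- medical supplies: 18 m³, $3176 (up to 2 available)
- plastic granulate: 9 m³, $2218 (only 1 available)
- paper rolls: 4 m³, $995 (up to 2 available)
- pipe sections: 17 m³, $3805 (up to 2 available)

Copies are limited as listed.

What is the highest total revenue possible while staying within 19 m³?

4493

Taking the top-ratio shipments first gives plastic granulate + 2×paper rolls for 4208 (17 m³).
Replace plastic granulate with cable drums + printed materials: the trade gains 285 net, giving 4493 at 19 m³.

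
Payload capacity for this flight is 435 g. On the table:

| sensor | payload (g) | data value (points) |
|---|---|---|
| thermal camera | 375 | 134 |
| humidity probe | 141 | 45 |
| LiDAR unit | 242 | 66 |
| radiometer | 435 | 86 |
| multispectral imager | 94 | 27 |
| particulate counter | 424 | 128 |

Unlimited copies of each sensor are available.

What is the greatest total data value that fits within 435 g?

A density-first pass picks thermal camera — 134 at 375 g.
Replace thermal camera with 3×humidity probe: the trade gains 1 net, giving 135 at 423 g.
Nothing else within 435 g beats 135.

135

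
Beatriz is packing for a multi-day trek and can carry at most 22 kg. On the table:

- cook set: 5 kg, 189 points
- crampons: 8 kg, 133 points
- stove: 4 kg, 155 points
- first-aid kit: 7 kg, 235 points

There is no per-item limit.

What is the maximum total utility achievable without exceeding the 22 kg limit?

843

The ratio heuristic lands on 5×stove (775) but leaves 2 kg idle.
Dropping 2×stove frees 8 kg; slotting in 2×cook set (10 kg) lifts the total to 843 at 22 kg.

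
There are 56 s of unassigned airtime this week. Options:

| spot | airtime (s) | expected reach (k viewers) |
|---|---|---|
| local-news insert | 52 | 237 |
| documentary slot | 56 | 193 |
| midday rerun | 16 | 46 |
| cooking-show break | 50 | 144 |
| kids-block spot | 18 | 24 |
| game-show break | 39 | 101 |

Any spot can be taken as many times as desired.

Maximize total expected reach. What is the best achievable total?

By expected reach per s: local-news insert 4.56, documentary slot 3.45, cooking-show break 2.88 lead.
Taking local-news insert: 52 s used, 237 in expected reach.

237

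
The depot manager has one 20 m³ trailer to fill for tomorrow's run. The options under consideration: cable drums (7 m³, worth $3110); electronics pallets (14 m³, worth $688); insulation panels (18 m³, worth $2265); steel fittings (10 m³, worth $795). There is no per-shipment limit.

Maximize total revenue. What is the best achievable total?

Taking 2×cable drums: 14 m³ used, 6220 in revenue.
No other feasible combination exceeds 6220.

6220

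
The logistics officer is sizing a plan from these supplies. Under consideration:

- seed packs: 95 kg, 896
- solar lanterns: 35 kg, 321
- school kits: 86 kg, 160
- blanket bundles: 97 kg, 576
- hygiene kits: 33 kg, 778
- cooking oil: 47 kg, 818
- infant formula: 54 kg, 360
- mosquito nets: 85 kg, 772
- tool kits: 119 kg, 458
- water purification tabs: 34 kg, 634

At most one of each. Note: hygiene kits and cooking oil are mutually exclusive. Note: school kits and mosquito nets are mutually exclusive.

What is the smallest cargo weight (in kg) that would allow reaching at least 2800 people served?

241

Need the lightest bundle worth ≥ 2800.
solar lanterns + hygiene kits + infant formula + mosquito nets + water purification tabs reaches 2865 using 241 kg.
Below 241 kg the best achievable stays under 2800.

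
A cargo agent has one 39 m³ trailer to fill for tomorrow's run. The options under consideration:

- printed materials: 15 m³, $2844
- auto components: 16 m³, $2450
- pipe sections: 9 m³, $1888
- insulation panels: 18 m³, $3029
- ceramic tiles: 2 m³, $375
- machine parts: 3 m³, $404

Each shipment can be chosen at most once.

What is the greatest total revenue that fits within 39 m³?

Filling by ratio: printed materials + pipe sections + ceramic tiles + machine parts for 5511, with 10 m³ left unused.
The 9 m³ tied up in pipe sections is better spent on insulation panels — total rises to 6652 (38 m³).

6652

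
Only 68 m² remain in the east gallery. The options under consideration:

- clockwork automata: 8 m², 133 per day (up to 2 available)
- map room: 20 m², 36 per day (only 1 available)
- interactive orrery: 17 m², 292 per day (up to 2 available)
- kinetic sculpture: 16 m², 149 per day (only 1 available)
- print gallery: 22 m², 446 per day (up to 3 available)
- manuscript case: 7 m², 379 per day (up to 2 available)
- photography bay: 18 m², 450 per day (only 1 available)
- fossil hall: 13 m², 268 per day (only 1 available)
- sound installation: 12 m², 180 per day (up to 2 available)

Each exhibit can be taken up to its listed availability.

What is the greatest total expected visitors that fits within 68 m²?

1922

The ratio ordering already packs tightly: print gallery + 2×manuscript case + photography bay + fossil hall, 67 m², 1922.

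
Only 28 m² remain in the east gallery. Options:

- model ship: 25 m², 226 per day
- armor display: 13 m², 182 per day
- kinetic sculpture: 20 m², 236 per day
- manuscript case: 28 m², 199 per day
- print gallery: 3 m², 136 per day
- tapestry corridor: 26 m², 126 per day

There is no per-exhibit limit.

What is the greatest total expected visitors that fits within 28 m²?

Ranking by ratio (expected visitors/m²): print gallery 45.33, armor display 14.00, kinetic sculpture 11.80.
Taking 9×print gallery: 27 m² used, 1224 in expected visitors.
The spare 1 m² is too small for any remaining exhibit, and no exchange beats 1224.

1224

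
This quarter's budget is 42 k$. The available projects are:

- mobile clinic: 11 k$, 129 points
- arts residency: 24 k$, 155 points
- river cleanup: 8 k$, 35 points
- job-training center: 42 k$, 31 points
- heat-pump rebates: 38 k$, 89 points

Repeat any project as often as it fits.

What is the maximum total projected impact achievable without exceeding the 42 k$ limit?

422

Density check — mobile clinic 11.73, arts residency 6.46, river cleanup 4.38 are the best per k$.
The ratio ordering already packs tightly: 3×mobile clinic + river cleanup, 41 k$, 422.
That's the maximum — no swap from here does better than 422.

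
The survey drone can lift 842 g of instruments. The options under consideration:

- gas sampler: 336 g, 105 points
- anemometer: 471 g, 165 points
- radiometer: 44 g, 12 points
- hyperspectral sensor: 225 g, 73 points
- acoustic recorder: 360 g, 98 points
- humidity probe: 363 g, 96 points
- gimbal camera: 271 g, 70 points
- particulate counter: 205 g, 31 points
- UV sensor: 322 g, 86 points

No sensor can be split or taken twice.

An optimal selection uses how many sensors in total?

Optimal total is 270.
For example gas sampler + anemometer achieves it, using 807 g.
Any selection reaching 270 contains exactly 2 sensors.

2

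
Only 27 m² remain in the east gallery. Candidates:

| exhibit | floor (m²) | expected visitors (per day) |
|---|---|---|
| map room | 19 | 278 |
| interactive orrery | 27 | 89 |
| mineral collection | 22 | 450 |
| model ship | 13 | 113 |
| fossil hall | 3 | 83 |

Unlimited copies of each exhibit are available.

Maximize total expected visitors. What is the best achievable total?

747

Ranking by ratio (expected visitors/m²): fossil hall 27.67, mineral collection 20.45, map room 14.63.
Best packing: 9×fossil hall — 27 m², 747 total.
No other feasible combination exceeds 747.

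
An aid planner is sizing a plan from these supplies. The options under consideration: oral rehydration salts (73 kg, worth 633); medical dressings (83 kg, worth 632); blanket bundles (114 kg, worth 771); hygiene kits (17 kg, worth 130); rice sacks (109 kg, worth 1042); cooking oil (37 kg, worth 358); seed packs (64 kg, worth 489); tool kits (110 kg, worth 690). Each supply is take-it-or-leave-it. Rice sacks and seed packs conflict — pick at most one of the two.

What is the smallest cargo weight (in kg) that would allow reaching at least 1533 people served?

Minimise kg subject to total people served ≥ 1533.
Taking oral rehydration salts + rice sacks gives 1675 (≥ 1533) for 182 kg.
No combination under 182 kg hits 1533.

182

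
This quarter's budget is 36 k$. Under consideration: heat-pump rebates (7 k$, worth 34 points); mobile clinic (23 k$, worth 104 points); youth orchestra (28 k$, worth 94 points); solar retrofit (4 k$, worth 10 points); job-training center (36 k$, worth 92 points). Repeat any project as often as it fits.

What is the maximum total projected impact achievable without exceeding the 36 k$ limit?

Density check — heat-pump rebates 4.86, mobile clinic 4.52, youth orchestra 3.36, job-training center 2.56 are the best per k$.
Best packing: 5×heat-pump rebates — 35 k$, 170 total.
The spare 1 k$ is too small for any remaining project, and no exchange beats 170.

170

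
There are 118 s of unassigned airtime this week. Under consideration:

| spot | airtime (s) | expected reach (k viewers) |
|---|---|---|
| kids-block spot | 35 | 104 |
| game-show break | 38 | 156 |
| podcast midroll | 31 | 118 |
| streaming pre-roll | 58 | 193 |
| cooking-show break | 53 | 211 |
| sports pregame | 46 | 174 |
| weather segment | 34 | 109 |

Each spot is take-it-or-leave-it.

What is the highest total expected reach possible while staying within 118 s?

The ratio heuristic lands on game-show break + cooking-show break (367) but leaves 27 s idle.
Dropping cooking-show break frees 53 s; slotting in podcast midroll + sports pregame (77 s) lifts the total to 448 at 115 s.
The closest alternative, game-show break + sports pregame + weather segment, reaches only 439.

448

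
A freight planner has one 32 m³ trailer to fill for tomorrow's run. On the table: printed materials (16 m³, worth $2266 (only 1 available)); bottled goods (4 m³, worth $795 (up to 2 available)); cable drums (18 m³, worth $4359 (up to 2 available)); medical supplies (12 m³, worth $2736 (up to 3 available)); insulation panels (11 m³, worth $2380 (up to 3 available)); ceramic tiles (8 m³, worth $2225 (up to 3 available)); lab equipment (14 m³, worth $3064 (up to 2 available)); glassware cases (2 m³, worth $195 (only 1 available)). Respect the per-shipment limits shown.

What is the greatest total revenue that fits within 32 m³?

8265

Taking 2×bottled goods + 3×ceramic tiles: 32 m³ used, 8265 in revenue.
No other feasible combination exceeds 8265.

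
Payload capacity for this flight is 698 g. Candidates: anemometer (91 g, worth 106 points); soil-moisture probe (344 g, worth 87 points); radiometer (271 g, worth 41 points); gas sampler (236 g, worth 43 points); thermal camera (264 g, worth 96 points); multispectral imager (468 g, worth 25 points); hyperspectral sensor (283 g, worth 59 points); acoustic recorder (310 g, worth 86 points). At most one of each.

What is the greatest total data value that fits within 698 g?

Ranking by ratio (data value/g): anemometer 1.16, thermal camera 0.36, acoustic recorder 0.28, soil-moisture probe 0.25.
Taking anemometer + thermal camera + acoustic recorder: 665 g used, 288 in data value.

288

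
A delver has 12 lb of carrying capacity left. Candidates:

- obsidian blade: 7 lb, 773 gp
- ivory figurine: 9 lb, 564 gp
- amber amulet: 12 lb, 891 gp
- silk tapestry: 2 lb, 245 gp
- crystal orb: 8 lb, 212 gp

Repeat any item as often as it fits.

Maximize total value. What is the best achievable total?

1470

The ratio ordering already packs tightly: 6×silk tapestry, 12 lb, 1470.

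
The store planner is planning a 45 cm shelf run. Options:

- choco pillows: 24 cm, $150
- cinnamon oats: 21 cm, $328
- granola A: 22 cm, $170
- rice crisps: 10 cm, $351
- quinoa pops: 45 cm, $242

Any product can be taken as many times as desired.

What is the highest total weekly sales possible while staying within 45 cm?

Taking 4×rice crisps: 40 cm used, 1404 in weekly sales.
Every other selection either busts 45 cm or fails to beat 1404.

1404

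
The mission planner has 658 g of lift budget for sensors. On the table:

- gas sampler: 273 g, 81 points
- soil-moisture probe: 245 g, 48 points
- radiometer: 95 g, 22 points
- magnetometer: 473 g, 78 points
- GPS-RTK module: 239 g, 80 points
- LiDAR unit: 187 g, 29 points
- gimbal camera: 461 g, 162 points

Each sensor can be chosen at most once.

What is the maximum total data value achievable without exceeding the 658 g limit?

191

Ranking by ratio (data value/g): gimbal camera 0.35, GPS-RTK module 0.33, gas sampler 0.30.
Filling by ratio: radiometer + gimbal camera for 184, with 102 g left unused.
The 95 g tied up in radiometer is better spent on LiDAR unit — total rises to 191 (648 g).
The closest alternative, radiometer + gimbal camera, reaches only 184.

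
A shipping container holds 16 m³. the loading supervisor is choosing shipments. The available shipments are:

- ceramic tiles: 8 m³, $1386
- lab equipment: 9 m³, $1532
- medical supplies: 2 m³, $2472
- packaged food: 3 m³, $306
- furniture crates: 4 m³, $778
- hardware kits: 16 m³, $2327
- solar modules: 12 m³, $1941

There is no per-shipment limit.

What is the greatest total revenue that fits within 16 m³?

Taking 8×medical supplies: 16 m³ used, 19776 in revenue.
Every other selection either busts 16 m³ or fails to beat 19776.

19776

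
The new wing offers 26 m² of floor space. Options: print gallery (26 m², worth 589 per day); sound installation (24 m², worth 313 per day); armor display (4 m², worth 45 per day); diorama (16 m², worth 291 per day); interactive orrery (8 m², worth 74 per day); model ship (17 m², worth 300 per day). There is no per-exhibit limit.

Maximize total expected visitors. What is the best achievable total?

589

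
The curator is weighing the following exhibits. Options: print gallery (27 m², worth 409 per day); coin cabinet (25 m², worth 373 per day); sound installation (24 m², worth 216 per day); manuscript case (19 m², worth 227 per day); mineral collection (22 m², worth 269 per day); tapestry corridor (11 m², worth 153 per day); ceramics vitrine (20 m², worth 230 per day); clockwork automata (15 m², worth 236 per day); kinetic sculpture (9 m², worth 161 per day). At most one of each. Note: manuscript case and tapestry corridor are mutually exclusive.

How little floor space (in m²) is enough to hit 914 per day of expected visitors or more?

60

Minimise m² subject to total expected visitors ≥ 914.
coin cabinet + tapestry corridor + clockwork automata + kinetic sculpture: 923 expected visitors at 60 m².
Below 60 m² the best achievable stays under 914.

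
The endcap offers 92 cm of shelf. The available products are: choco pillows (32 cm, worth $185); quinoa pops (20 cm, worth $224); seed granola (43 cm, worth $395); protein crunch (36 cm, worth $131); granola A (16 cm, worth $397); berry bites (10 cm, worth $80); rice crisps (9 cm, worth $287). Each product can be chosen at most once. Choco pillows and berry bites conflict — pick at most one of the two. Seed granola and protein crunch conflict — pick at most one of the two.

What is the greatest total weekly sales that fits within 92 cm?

1303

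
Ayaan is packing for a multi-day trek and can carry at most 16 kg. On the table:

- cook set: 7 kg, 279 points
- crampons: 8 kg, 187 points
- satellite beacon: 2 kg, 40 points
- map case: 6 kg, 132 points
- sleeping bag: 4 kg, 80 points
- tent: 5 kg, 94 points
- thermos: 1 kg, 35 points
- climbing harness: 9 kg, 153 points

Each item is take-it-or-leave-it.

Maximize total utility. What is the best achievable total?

501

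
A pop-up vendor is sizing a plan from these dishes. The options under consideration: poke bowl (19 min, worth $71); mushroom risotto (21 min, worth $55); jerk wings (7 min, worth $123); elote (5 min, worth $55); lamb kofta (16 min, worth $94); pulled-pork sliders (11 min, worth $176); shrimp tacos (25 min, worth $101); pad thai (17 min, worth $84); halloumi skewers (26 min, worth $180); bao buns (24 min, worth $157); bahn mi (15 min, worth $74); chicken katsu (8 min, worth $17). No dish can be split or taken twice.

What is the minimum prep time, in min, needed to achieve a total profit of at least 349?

Minimise min subject to total profit ≥ 349.
Taking jerk wings + elote + pulled-pork sliders gives 354 (≥ 349) for 23 min.
Below 23 min the best achievable stays under 349.

23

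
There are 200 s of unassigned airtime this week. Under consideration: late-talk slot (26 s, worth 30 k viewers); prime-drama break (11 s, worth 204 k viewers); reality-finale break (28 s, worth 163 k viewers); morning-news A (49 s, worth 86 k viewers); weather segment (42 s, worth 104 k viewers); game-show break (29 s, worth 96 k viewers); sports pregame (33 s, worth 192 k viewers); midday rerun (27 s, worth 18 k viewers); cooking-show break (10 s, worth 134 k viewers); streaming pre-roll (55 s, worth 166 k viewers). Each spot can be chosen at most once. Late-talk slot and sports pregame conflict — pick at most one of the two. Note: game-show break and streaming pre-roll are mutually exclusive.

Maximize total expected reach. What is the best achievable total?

Density check — prime-drama break 18.55, cooking-show break 13.40, reality-finale break 5.82, sports pregame 5.82 are the best per s.
Taking prime-drama break + reality-finale break + weather segment + sports pregame + cooking-show break + streaming pre-roll: 179 s used, 963 in expected reach.

963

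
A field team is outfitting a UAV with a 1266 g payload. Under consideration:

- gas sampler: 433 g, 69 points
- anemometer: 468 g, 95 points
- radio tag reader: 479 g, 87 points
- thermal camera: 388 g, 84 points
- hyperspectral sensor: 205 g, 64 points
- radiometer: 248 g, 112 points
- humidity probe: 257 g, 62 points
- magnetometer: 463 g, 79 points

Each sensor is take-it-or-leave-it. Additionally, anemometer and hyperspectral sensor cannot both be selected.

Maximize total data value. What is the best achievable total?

The ratio heuristic lands on thermal camera + hyperspectral sensor + radiometer + humidity probe (322) but leaves 168 g idle.
Dropping thermal camera frees 388 g; slotting in radio tag reader (479 g) lifts the total to 325 at 1189 g.

325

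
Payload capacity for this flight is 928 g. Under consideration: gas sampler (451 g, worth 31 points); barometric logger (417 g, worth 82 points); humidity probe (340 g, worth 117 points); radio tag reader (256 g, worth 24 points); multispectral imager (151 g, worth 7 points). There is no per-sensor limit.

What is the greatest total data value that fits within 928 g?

Best packing: 2×humidity probe + multispectral imager — 831 g, 241 total.
Nothing else within 928 g beats 241.

241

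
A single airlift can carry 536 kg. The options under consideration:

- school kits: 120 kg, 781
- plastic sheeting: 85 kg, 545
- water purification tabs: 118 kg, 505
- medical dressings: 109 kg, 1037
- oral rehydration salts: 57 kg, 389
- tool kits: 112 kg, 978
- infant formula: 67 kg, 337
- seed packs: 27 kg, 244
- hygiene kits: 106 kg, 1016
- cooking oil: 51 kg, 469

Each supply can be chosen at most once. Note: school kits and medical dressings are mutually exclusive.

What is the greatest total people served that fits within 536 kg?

Taking medical dressings + oral rehydration salts + tool kits + infant formula + seed packs + hygiene kits + cooking oil: 529 kg used, 4470 in people served.

4470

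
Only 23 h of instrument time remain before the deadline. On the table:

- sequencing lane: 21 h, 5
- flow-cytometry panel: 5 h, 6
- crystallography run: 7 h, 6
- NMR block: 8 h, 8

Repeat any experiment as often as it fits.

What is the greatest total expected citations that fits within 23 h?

26

By expected citations per h: flow-cytometry panel 1.20, NMR block 1.00, crystallography run 0.86 lead.
The ratio heuristic lands on 4×flow-cytometry panel (24) but leaves 3 h idle.
Replace flow-cytometry panel with NMR block: the trade gains 2 net, giving 26 at 23 h.
That's the maximum — no swap from here does better than 26.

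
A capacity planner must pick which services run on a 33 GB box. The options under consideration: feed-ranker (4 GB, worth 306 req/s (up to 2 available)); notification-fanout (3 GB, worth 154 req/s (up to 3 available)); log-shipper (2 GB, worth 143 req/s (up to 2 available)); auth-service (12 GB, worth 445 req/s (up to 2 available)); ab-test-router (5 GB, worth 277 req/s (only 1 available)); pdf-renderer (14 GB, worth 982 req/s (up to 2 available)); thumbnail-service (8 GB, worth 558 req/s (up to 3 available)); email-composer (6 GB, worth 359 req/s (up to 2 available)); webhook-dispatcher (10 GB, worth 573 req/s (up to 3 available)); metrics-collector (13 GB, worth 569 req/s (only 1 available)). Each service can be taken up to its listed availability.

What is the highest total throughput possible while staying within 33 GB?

2306

Taking the top-ratio services first gives 2×feed-ranker + 2×log-shipper + pdf-renderer + email-composer for 2239 (32 GB).
Dropping 2×log-shipper and email-composer frees 10 GB; slotting in notification-fanout + thumbnail-service (11 GB) lifts the total to 2306 at 33 GB.
Nothing else within 33 GB beats 2306.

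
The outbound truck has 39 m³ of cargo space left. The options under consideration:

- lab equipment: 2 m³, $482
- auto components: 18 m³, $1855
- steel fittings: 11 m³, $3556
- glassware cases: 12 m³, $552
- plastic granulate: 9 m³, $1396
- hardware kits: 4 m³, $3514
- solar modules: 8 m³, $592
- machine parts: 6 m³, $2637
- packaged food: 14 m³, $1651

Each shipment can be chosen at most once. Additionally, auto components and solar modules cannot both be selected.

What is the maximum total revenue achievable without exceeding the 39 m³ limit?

Density check — hardware kits 878.50, machine parts 439.50, steel fittings 323.27 are the best per m³.
A density-first pass picks lab equipment + steel fittings + plastic granulate + hardware kits + machine parts — 11585 at 32 m³.
Dropping plastic granulate frees 9 m³; slotting in packaged food (14 m³) lifts the total to 11840 at 37 m³.
An exhaustive check of the 512 subsets confirms 11840.

11840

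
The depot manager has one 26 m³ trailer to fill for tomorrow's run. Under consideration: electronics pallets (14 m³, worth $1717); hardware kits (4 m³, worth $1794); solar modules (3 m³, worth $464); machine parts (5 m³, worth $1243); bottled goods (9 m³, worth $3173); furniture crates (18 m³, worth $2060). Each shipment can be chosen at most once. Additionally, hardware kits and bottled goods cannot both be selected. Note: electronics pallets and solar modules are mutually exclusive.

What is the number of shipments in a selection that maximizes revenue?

The maximum revenue within 26 m³ is 4890.
electronics pallets + bottled goods hits 4890 at 23 m³.
Every optimal selection uses 2 shipments.

2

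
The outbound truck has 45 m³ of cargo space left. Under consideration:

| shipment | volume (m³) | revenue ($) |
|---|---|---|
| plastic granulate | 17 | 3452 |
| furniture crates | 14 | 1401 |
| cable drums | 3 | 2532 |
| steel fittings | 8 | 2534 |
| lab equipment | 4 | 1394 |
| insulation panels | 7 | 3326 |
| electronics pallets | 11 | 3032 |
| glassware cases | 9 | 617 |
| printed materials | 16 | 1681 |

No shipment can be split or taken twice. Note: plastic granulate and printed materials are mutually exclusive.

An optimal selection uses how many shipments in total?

Best achievable revenue is 13736.
plastic granulate + cable drums + lab equipment + insulation panels + electronics pallets hits 13736 at 42 m³.
All optima have 5 shipments.

5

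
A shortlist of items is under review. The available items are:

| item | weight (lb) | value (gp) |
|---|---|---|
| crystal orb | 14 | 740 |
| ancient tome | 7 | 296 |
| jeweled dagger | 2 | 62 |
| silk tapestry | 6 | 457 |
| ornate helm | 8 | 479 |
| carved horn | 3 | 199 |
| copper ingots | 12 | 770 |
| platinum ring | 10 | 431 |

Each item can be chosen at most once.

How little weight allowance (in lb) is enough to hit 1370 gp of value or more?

Need the lightest bundle worth ≥ 1370.
silk tapestry + carved horn + copper ingots reaches 1426 using 21 lb.
No combination under 21 lb hits 1370.

21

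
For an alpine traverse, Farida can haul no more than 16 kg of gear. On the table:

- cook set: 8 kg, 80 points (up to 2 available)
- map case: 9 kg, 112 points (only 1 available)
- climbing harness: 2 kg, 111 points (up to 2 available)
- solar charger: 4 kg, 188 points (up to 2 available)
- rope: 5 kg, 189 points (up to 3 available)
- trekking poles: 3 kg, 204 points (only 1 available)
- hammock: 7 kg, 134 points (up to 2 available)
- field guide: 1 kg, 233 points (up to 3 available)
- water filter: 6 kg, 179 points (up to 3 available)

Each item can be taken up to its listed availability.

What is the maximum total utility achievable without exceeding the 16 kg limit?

1390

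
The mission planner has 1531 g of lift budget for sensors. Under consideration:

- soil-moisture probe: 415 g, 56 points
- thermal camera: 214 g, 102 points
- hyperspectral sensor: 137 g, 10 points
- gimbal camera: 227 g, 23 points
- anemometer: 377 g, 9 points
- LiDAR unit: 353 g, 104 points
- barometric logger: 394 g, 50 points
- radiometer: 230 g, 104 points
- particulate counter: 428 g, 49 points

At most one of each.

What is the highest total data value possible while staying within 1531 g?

The ratio ordering already packs tightly: soil-moisture probe + thermal camera + gimbal camera + LiDAR unit + radiometer, 1439 g, 389.

389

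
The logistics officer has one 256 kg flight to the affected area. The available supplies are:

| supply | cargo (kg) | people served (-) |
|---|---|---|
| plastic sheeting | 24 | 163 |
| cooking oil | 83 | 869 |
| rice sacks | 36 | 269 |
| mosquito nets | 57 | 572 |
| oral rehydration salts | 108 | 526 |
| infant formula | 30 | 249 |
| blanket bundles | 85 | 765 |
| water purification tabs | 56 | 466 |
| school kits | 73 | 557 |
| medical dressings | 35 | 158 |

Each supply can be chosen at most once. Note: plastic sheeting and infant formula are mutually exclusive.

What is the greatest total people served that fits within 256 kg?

Ranking by ratio (people served/kg): cooking oil 10.47, mosquito nets 10.04, blanket bundles 9.00, water purification tabs 8.32.
Taking cooking oil + mosquito nets + infant formula + blanket bundles: 255 kg used, 2455 in people served.
Next best is plastic sheeting + cooking oil + mosquito nets + blanket bundles at 2369 (249 kg) — short by 86.

2455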